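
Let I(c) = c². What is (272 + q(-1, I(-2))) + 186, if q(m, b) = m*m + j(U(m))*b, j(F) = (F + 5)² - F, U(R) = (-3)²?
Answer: 1207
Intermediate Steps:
U(R) = 9
j(F) = (5 + F)² - F
q(m, b) = m² + 187*b (q(m, b) = m*m + ((5 + 9)² - 1*9)*b = m² + (14² - 9)*b = m² + (196 - 9)*b = m² + 187*b)
(272 + q(-1, I(-2))) + 186 = (272 + ((-1)² + 187*(-2)²)) + 186 = (272 + (1 + 187*4)) + 186 = (272 + (1 + 748)) + 186 = (272 + 749) + 186 = 1021 + 186 = 1207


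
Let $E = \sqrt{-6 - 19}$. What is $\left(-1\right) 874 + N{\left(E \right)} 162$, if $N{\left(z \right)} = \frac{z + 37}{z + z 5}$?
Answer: $-847 - \frac{999 i}{5} \approx -847.0 - 199.8 i$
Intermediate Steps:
$E = 5 i$ ($E = \sqrt{-25} = 5 i \approx 5.0 i$)
$N{\left(z \right)} = \frac{37 + z}{6 z}$ ($N{\left(z \right)} = \frac{37 + z}{z + 5 z} = \frac{37 + z}{6 z}$)
$\left(-1\right) 874 + N{\left(E \right)} 162 = \left(-1\right) 874 + \frac{37 + 5 i}{6 \cdot 5 i} 162 = -874 + \frac{- \frac{i}{5} \left(37 + 5 i\right)}{6} \cdot 162 = -874 + - \frac{i \left(37 + 5 i\right)}{30} \cdot 162 = -874 - \frac{27 i \left(37 + 5 i\right)}{5}$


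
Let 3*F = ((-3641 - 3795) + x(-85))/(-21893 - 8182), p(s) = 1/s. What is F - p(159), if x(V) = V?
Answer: 122846/1593975 ≈ 0.077069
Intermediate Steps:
F = 2507/30075 (F = (((-3641 - 3795) - 85)/(-21893 - 8182))/3 = ((-7436 - 85)/(-30075))/3 = (-7521*(-1/30075))/3 = (1/3)*(2507/10025) = 2507/30075 ≈ 0.083358)
F - p(159) = 2507/30075 - 1/159 = 122846/1593975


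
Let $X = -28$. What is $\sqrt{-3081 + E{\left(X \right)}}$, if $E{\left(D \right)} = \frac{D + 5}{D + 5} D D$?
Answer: $i \sqrt{2297} \approx 47.927 i$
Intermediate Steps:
$E{\left(D \right)} = D^{2}$ ($E{\left(D \right)} = \frac{5 + D}{5 + D} D D = 1 D D = D D = D^{2}$)
$\sqrt{-3081 + E{\left(X \right)}} = \sqrt{-3081 + \left(-28\right)^{2}} = \sqrt{-3081 + 784} = \sqrt{-2297} = i \sqrt{2297}$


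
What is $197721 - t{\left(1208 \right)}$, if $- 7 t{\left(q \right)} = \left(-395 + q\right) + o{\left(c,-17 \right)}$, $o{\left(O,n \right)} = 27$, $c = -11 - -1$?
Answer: $197841$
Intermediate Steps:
$c = -10$ ($c = -11 + 1 = -10$)
$t{\left(q \right)} = \frac{368}{7} - \frac{q}{7}$ ($t{\left(q \right)} = - \frac{\left(-395 + q\right) + 27}{7} = - \frac{-368 + q}{7} = \frac{368}{7} - \frac{q}{7}$)
$197721 - t{\left(1208 \right)} = 197721 - \left(\frac{368}{7} - \frac{1208}{7}\right) = 197721 - -120 = 197721 + 120 = 197841$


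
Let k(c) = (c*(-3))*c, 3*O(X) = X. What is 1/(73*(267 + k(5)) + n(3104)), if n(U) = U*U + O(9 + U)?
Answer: 3/28949609 ≈ 1.0363e-7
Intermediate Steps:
O(X) = X/3
n(U) = 3 + U² + U/3 (n(U) = U*U + (9 + U)/3 = U² + (3 + U/3) = 3 + U² + U/3)
k(c) = -3*c² (k(c) = (-3*c)*c = -3*c²)
1/(73*(267 + k(5)) + n(3104)) = 1/(73*(267 - 3*5²) + (3 + 3104² + (⅓)*3104)) = 1/(73*(267 - 3*25) + (3 + 9634816 + 3104/3)) = 1/(73*(267 - 75) + 28907561/3) = 1/(73*192 + 28907561/3) = 1/(14016 + 28907561/3) = 1/(28949609/3) = 3/28949609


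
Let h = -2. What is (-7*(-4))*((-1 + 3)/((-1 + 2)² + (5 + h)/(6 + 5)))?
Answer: 44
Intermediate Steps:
(-7*(-4))*((-1 + 3)/((-1 + 2)² + (5 + h)/(6 + 5))) = (-7*(-4))*((-1 + 3)/((-1 + 2)² + (5 - 2)/(6 + 5))) = 28*(2/(1² + 3/11)) = 28*(2/(1 + 3*(1/11))) = 28*(2/(1 + 3/11)) = 28*(2/(14/11)) = 28*(2*(11/14)) = 28*(11/7) = 44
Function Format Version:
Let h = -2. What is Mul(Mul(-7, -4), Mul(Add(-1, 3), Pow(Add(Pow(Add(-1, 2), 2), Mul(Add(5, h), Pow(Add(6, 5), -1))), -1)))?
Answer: 44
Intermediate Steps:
Mul(Mul(-7, -4), Mul(Add(-1, 3), Pow(Add(Pow(Add(-1, 2), 2), Mul(Add(5, h), Pow(Add(6, 5), -1))), -1))) = Mul(Mul(-7, -4), Mul(Add(-1, 3), Pow(Add(Pow(Add(-1, 2), 2), Mul(Add(5, -2), Pow(Add(6, 5), -1))), -1))) = Mul(28, Mul(2, Pow(Add(Pow(1, 2), Mul(3, Pow(11, -1))), -1))) = Mul(28, Mul(2, Pow(Add(1, Mul(3, Rational(1, 11))), -1))) = Mul(28, Mul(2, Pow(Add(1, Rational(3, 11)), -1))) = Mul(28, Mul(2, Pow(Rational(14, 11), -1))) = Mul(28, Mul(2, Rational(11, 14))) = Mul(28, Rational(11, 7)) = 44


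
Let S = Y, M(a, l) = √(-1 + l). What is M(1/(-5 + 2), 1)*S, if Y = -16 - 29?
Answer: 0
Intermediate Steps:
Y = -45
S = -45
M(1/(-5 + 2), 1)*S = √(-1 + 1)*(-45) = √0*(-45) = 0*(-45) = 0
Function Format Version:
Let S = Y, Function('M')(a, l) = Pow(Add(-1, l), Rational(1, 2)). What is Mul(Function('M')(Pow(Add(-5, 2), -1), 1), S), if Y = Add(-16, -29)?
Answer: 0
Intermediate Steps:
Y = -45
S = -45
Mul(Function('M')(Pow(Add(-5, 2), -1), 1), S) = Mul(Pow(Add(-1, 1), Rational(1, 2)), -45) = Mul(Pow(0, Rational(1, 2)), -45) = Mul(0, -45) = 0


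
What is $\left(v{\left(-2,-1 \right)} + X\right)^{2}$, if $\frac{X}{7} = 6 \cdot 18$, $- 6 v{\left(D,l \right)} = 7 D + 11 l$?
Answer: $\frac{20802721}{36} \approx 5.7785 \cdot 10^{5}$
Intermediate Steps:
$v{\left(D,l \right)} = - \frac{11 l}{6} - \frac{7 D}{6}$ ($v{\left(D,l \right)} = - \frac{7 D + 11 l}{6} = - \frac{11 l}{6} - \frac{7 D}{6}$)
$X = 756$ ($X = 7 \cdot 6 \cdot 18 = 7 \cdot 108 = 756$)
$\left(v{\left(-2,-1 \right)} + X\right)^{2} = \left(\left(\left(- \frac{11}{6}\right) \left(-1\right) - - \frac{7}{3}\right) + 756\right)^{2} = \left(\left(\frac{11}{6} + \frac{7}{3}\right) + 756\right)^{2} = \left(\frac{25}{6} + 756\right)^{2} = \left(\frac{4561}{6}\right)^{2} = \frac{20802721}{36}$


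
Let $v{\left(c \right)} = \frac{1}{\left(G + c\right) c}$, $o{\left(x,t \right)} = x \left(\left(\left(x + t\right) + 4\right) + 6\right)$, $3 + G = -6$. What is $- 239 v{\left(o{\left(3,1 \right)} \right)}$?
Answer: $- \frac{239}{1386} \approx -0.17244$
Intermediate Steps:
$G = -9$ ($G = -3 - 6 = -9$)
$o{\left(x,t \right)} = x \left(10 + t + x\right)$ ($o{\left(x,t \right)} = x \left(\left(\left(t + x\right) + 4\right) + 6\right) = x \left(\left(4 + t + x\right) + 6\right) = x \left(10 + t + x\right)$)
$v{\left(c \right)} = \frac{1}{c \left(-9 + c\right)}$ ($v{\left(c \right)} = \frac{1}{\left(-9 + c\right) c} = \frac{1}{c \left(-9 + c\right)}$)
$- 239 v{\left(o{\left(3,1 \right)} \right)} = - 239 \frac{1}{3 \left(10 + 1 + 3\right) \left(-9 + 3 \left(10 + 1 + 3\right)\right)} = - 239 \frac{1}{3 \cdot 14 \left(-9 + 3 \cdot 14\right)} = - 239 \frac{1}{42 \left(-9 + 42\right)} = - 239 \frac{1}{42 \cdot 33} = - 239 \cdot \frac{1}{42} \cdot \frac{1}{33} = \left(-239\right) \frac{1}{1386} = - \frac{239}{1386}$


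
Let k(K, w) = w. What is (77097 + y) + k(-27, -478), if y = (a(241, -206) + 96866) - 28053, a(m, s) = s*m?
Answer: 95786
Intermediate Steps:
a(m, s) = m*s
y = 19167 (y = (241*(-206) + 96866) - 28053 = (-49646 + 96866) - 28053 = 47220 - 28053 = 19167)
(77097 + y) + k(-27, -478) = (77097 + 19167) - 478 = 96264 - 478 = 95786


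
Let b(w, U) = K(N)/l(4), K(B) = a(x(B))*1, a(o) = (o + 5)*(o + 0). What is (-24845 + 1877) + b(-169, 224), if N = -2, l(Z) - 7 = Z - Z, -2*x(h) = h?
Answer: -160770/7 ≈ -22967.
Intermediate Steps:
x(h) = -h/2
a(o) = o*(5 + o) (a(o) = (5 + o)*o = o*(5 + o))
l(Z) = 7 (l(Z) = 7 + (Z - Z) = 7 + 0 = 7)
K(B) = -B*(5 - B/2)/2 (K(B) = ((-B/2)*(5 - B/2))*1 = -B*(5 - B/2)/2*1 = -B*(5 - B/2)/2)
b(w, U) = 6/7 (b(w, U) = ((¼)*(-2)*(-10 - 2))/7 = ((¼)*(-2)*(-12))*(⅐) = 6*(⅐) = 6/7)
(-24845 + 1877) + b(-169, 224) = (-24845 + 1877) + 6/7 = -22968 + 6/7 = -160770/7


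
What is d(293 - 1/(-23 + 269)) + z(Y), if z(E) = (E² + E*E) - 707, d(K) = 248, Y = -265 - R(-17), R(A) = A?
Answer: 122549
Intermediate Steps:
Y = -248 (Y = -265 - 1*(-17) = -265 + 17 = -248)
z(E) = -707 + 2*E² (z(E) = (E² + E²) - 707 = 2*E² - 707 = -707 + 2*E²)
d(293 - 1/(-23 + 269)) + z(Y) = 248 + (-707 + 2*(-248)²) = 248 + (-707 + 2*61504) = 248 + (-707 + 123008) = 248 + 122301 = 122549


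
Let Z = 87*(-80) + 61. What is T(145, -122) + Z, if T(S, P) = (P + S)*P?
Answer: -9705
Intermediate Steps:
T(S, P) = P*(P + S)
Z = -6899 (Z = -6960 + 61 = -6899)
T(145, -122) + Z = -122*(-122 + 145) - 6899 = -122*23 - 6899 = -2806 - 6899 = -9705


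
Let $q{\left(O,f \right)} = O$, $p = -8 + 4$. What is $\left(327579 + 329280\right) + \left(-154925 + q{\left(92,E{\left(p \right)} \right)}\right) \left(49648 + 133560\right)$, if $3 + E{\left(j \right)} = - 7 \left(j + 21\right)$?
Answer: $-28365987405$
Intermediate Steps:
$p = -4$
$E{\left(j \right)} = -150 - 7 j$ ($E{\left(j \right)} = -3 - 7 \left(j + 21\right) = -3 - 7 \left(21 + j\right) = -3 - \left(147 + 7 j\right) = -150 - 7 j$)
$\left(327579 + 329280\right) + \left(-154925 + q{\left(92,E{\left(p \right)} \right)}\right) \left(49648 + 133560\right) = \left(327579 + 329280\right) + \left(-154925 + 92\right) \left(49648 + 133560\right) = 656859 - 28366644264 = -28365987405$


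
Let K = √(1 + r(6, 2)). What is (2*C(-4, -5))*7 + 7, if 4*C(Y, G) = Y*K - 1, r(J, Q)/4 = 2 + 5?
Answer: 7/2 - 14*√29 ≈ -71.892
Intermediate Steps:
r(J, Q) = 28 (r(J, Q) = 4*(2 + 5) = 4*7 = 28)
K = √29 (K = √(1 + 28) = √29 ≈ 5.3852)
C(Y, G) = -¼ + Y*√29/4 (C(Y, G) = (Y*√29 - 1)/4 = (-1 + Y*√29)/4 = -¼ + Y*√29/4)
(2*C(-4, -5))*7 + 7 = (2*(-¼ + (¼)*(-4)*√29))*7 + 7 = (2*(-¼ - √29))*7 + 7 = (-½ - 2*√29)*7 + 7 = (-7/2 - 14*√29) + 7 = 7/2 - 14*√29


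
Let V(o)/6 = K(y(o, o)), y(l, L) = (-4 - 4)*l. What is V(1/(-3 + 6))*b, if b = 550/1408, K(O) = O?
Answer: -25/4 ≈ -6.2500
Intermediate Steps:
y(l, L) = -8*l
V(o) = -48*o (V(o) = 6*(-8*o) = -48*o)
b = 25/64 (b = 550*(1/1408) = 25/64 ≈ 0.39063)
V(1/(-3 + 6))*b = -48/(-3 + 6)*(25/64) = -48/3*(25/64) = -48*⅓*(25/64) = -16*25/64 = -25/4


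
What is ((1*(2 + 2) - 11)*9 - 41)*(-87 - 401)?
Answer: 50752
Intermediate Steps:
((1*(2 + 2) - 11)*9 - 41)*(-87 - 401) = ((1*4 - 11)*9 - 41)*(-488) = ((4 - 11)*9 - 41)*(-488) = (-7*9 - 41)*(-488) = (-63 - 41)*(-488) = -104*(-488) = 50752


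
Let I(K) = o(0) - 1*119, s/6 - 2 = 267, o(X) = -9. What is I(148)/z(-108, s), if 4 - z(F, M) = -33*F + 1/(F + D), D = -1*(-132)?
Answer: 3072/85441 ≈ 0.035955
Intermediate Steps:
D = 132
s = 1614 (s = 12 + 6*267 = 12 + 1602 = 1614)
I(K) = -128 (I(K) = -9 - 1*119 = -9 - 119 = -128)
z(F, M) = 4 - 1/(132 + F) + 33*F (z(F, M) = 4 - (-33*F + 1/(F + 132)) = 4 - (-33*F + 1/(132 + F)) = 4 - (1/(132 + F) - 33*F) = 4 + (-1/(132 + F) + 33*F) = 4 - 1/(132 + F) + 33*F)
I(148)/z(-108, s) = -128*(132 - 108)/(527 + 33*(-108)**2 + 4360*(-108)) = -128*24/(527 + 33*11664 - 470880) = -128*24/(527 + 384912 - 470880) = -128/((1/24)*(-85441)) = -128/(-85441/24) = -128*(-24/85441) = 3072/85441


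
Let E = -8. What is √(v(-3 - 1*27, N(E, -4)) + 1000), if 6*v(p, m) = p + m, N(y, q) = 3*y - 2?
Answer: 2*√2229/3 ≈ 31.475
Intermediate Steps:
N(y, q) = -2 + 3*y
v(p, m) = m/6 + p/6 (v(p, m) = (p + m)/6 = (m + p)/6 = m/6 + p/6)
√(v(-3 - 1*27, N(E, -4)) + 1000) = √(((-2 + 3*(-8))/6 + (-3 - 1*27)/6) + 1000) = √(((-2 - 24)/6 + (-3 - 27)/6) + 1000) = √(((⅙)*(-26) + (⅙)*(-30)) + 1000) = √((-13/3 - 5) + 1000) = √(-28/3 + 1000) = √(2972/3) = 2*√2229/3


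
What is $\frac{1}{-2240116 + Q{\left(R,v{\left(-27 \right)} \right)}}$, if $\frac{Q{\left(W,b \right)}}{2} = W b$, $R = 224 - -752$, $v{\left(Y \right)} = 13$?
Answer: $- \frac{1}{2214740} \approx -4.5152 \cdot 10^{-7}$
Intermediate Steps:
$R = 976$ ($R = 224 + 752 = 976$)
$Q{\left(W,b \right)} = 2 W b$
$\frac{1}{-2240116 + Q{\left(R,v{\left(-27 \right)} \right)}} = \frac{1}{-2240116 + 2 \cdot 976 \cdot 13} = \frac{1}{-2240116 + 25376} = \frac{1}{-2214740} = - \frac{1}{2214740}$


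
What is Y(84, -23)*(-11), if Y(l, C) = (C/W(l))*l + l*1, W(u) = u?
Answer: -671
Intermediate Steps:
Y(l, C) = C + l (Y(l, C) = (C/l)*l + l*1 = C + l)
Y(84, -23)*(-11) = (-23 + 84)*(-11) = 61*(-11) = -671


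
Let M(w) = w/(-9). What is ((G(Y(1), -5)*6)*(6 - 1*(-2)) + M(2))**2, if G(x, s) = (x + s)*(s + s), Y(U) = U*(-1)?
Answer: 671742724/81 ≈ 8.2931e+6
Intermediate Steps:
Y(U) = -U
G(x, s) = 2*s*(s + x) (G(x, s) = (s + x)*(2*s) = 2*s*(s + x))
M(w) = -w/9 (M(w) = w*(-1/9) = -w/9)
((G(Y(1), -5)*6)*(6 - 1*(-2)) + M(2))**2 = (((2*(-5)*(-5 - 1*1))*6)*(6 - 1*(-2)) - 1/9*2)**2 = (((2*(-5)*(-5 - 1))*6)*(6 + 2) - 2/9)**2 = (((2*(-5)*(-6))*6)*8 - 2/9)**2 = ((60*6)*8 - 2/9)**2 = (360*8 - 2/9)**2 = (2880 - 2/9)**2 = (25918/9)**2 = 671742724/81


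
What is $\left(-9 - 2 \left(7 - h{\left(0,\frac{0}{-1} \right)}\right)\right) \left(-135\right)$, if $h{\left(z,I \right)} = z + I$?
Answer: $3105$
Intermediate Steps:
$h{\left(z,I \right)} = I + z$
$\left(-9 - 2 \left(7 - h{\left(0,\frac{0}{-1} \right)}\right)\right) \left(-135\right) = \left(-9 - 2 \left(7 - \left(\frac{0}{-1} + 0\right)\right)\right) \left(-135\right) = \left(-9 - 2 \left(7 - \left(0 \left(-1\right) + 0\right)\right)\right) \left(-135\right) = \left(-9 - 2 \left(7 - \left(0 + 0\right)\right)\right) \left(-135\right) = \left(-9 - 2 \left(7 - 0\right)\right) \left(-135\right) = \left(-9 - 2 \left(7 + 0\right)\right) \left(-135\right) = \left(-9 - 14\right) \left(-135\right) = \left(-23\right) \left(-135\right) = 3105$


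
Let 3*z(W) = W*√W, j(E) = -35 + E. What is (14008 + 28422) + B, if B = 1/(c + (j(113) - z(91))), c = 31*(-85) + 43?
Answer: 2381519206364/56128193 + 273*√91/56128193 ≈ 42430.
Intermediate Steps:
z(W) = W^(3/2)/3 (z(W) = (W*√W)/3 = W^(3/2)/3)
c = -2592 (c = -2635 + 43 = -2592)
B = 1/(-2514 - 91*√91/3) (B = 1/(-2592 + ((-35 + 113) - 91^(3/2)/3)) = 1/(-2592 + (78 - 91*√91/3)) = 1/(-2514 - 91*√91/3) ≈ -0.00035671)
(14008 + 28422) + B = (14008 + 28422) + (-22626/56128193 + 273*√91/56128193) = 42430 + (-22626/56128193 + 273*√91/56128193) = 2381519206364/56128193 + 273*√91/56128193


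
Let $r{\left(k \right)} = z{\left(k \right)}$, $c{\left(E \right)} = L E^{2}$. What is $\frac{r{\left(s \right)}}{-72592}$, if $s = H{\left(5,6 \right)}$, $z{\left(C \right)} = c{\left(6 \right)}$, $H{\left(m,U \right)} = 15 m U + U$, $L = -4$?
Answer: $\frac{9}{4537} \approx 0.0019837$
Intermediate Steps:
$H{\left(m,U \right)} = U + 15 U m$ ($H{\left(m,U \right)} = 15 U m + U = U + 15 U m$)
$c{\left(E \right)} = - 4 E^{2}$
$z{\left(C \right)} = -144$ ($z{\left(C \right)} = - 4 \cdot 6^{2} = \left(-4\right) 36 = -144$)
$s = 456$ ($s = 6 \left(1 + 15 \cdot 5\right) = 6 \left(1 + 75\right) = 6 \cdot 76 = 456$)
$r{\left(k \right)} = -144$
$\frac{r{\left(s \right)}}{-72592} = - \frac{144}{-72592} = \left(-144\right) \left(- \frac{1}{72592}\right) = \frac{9}{4537}$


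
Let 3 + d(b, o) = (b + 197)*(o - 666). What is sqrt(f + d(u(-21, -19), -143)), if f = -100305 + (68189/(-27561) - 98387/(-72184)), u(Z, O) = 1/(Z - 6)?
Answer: I*sqrt(2312311126548565095044070)/2984194836 ≈ 509.56*I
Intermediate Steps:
u(Z, O) = 1/(-6 + Z)
d(b, o) = -3 + (-666 + o)*(197 + b) (d(b, o) = -3 + (b + 197)*(o - 666) = -3 + (197 + b)*(-666 + o) = -3 + (-666 + o)*(197 + b))
f = -199555319193989/1989463224 (f = -100305 + (68189*(-1/27561) - 98387*(-1/72184)) = -100305 + (-68189/27561 + 98387/72184) = -100305 - 2210510669/1989463224 = -199555319193989/1989463224 ≈ -1.0031e+5)
sqrt(f + d(u(-21, -19), -143)) = sqrt(-199555319193989/1989463224 + (-131205 - 666/(-6 - 21) + 197*(-143) - 143/(-6 - 21))) = sqrt(-199555319193989/1989463224 + (-131205 - 666/(-27) - 28171 - 143/(-27))) = sqrt(-199555319193989/1989463224 + (-131205 - 666*(-1/27) - 28171 - 1/27*(-143))) = sqrt(-199555319193989/1989463224 + (-131205 + 74/3 - 28171 + 143/27)) = sqrt(-199555319193989/1989463224 - 4302343/27) = sqrt(-4649115597923845/17905169016) = I*sqrt(2312311126548565095044070)/2984194836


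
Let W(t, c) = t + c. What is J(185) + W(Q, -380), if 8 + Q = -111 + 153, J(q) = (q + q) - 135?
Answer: -111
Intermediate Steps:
J(q) = -135 + 2*q (J(q) = 2*q - 135 = -135 + 2*q)
Q = 34 (Q = -8 + (-111 + 153) = -8 + 42 = 34)
W(t, c) = c + t
J(185) + W(Q, -380) = (-135 + 2*185) + (-380 + 34) = (-135 + 370) - 346 = 235 - 346 = -111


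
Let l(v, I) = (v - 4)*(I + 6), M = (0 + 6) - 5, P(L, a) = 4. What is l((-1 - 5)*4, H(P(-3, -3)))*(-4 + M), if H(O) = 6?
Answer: 1008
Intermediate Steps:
M = 1 (M = 6 - 5 = 1)
l(v, I) = (-4 + v)*(6 + I)
l((-1 - 5)*4, H(P(-3, -3)))*(-4 + M) = (-24 - 4*6 + 6*((-1 - 5)*4) + 6*((-1 - 5)*4))*(-4 + 1) = (-24 - 24 + 6*(-6*4) + 6*(-6*4))*(-3) = (-24 - 24 + 6*(-24) + 6*(-24))*(-3) = (-24 - 24 - 144 - 144)*(-3) = -336*(-3) = 1008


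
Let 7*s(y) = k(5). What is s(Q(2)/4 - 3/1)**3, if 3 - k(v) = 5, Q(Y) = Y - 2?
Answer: -8/343 ≈ -0.023324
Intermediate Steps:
Q(Y) = -2 + Y
k(v) = -2 (k(v) = 3 - 1*5 = 3 - 5 = -2)
s(y) = -2/7 (s(y) = (1/7)*(-2) = -2/7)
s(Q(2)/4 - 3/1)**3 = (-2/7)**3 = -8/343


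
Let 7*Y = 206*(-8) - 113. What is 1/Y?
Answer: -7/1761 ≈ -0.0039750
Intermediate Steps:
Y = -1761/7 (Y = (206*(-8) - 113)/7 = (-1648 - 113)/7 = (⅐)*(-1761) = -1761/7 ≈ -251.57)
1/Y = 1/(-1761/7) = 1*(-7/1761) = -7/1761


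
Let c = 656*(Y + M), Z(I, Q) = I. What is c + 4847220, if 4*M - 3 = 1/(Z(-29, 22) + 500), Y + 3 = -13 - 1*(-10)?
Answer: 2281418660/471 ≈ 4.8438e+6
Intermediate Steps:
Y = -6 (Y = -3 + (-13 - 1*(-10)) = -3 + (-13 + 10) = -3 - 3 = -6)
M = 707/942 (M = ¾ + 1/(4*(-29 + 500)) = ¾ + (¼)/471 = ¾ + (¼)*(1/471) = ¾ + 1/1884 = 707/942 ≈ 0.75053)
c = -1621960/471 (c = 656*(-6 + 707/942) = 656*(-4945/942) = -1621960/471 ≈ -3443.7)
c + 4847220 = -1621960/471 + 4847220 = 2281418660/471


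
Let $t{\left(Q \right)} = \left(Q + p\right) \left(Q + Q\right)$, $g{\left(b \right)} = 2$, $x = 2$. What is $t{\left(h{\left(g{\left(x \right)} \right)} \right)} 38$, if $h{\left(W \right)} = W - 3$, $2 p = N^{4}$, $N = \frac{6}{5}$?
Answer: $- \frac{1748}{625} \approx -2.7968$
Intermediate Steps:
$N = \frac{6}{5}$ ($N = 6 \cdot \frac{1}{5} = \frac{6}{5} \approx 1.2$)
$p = \frac{648}{625}$ ($p = \frac{\left(\frac{6}{5}\right)^{4}}{2} = \frac{1}{2} \cdot \frac{1296}{625} = \frac{648}{625} \approx 1.0368$)
$h{\left(W \right)} = -3 + W$ ($h{\left(W \right)} = W - 3 = -3 + W$)
$t{\left(Q \right)} = 2 Q \left(\frac{648}{625} + Q\right)$ ($t{\left(Q \right)} = \left(Q + \frac{648}{625}\right) \left(Q + Q\right) = \left(\frac{648}{625} + Q\right) 2 Q = 2 Q \left(\frac{648}{625} + Q\right)$)
$t{\left(h{\left(g{\left(x \right)} \right)} \right)} 38 = \frac{2 \left(-3 + 2\right) \left(648 + 625 \left(-3 + 2\right)\right)}{625} \cdot 38 = \frac{2}{625} \left(-1\right) \left(648 + 625 \left(-1\right)\right) 38 = \frac{2}{625} \left(-1\right) \left(648 - 625\right) 38 = \frac{2}{625} \left(-1\right) 23 \cdot 38 = \left(- \frac{46}{625}\right) 38 = - \frac{1748}{625}$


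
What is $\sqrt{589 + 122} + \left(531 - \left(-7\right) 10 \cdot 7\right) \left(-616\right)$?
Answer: $-628936 + 3 \sqrt{79} \approx -6.2891 \cdot 10^{5}$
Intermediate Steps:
$\sqrt{589 + 122} + \left(531 - \left(-7\right) 10 \cdot 7\right) \left(-616\right) = \sqrt{711} + \left(531 - \left(-70\right) 7\right) \left(-616\right) = 3 \sqrt{79} + \left(531 - -490\right) \left(-616\right) = 3 \sqrt{79} + \left(531 + 490\right) \left(-616\right) = 3 \sqrt{79} + 1021 \left(-616\right) = 3 \sqrt{79} - 628936 = -628936 + 3 \sqrt{79}$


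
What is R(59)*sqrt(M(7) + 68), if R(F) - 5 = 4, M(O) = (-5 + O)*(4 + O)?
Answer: 27*sqrt(10) ≈ 85.381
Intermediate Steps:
R(F) = 9 (R(F) = 5 + 4 = 9)
R(59)*sqrt(M(7) + 68) = 9*sqrt((-20 + 7**2 - 1*7) + 68) = 9*sqrt((-20 + 49 - 7) + 68) = 9*sqrt(22 + 68) = 9*sqrt(90) = 9*(3*sqrt(10)) = 27*sqrt(10)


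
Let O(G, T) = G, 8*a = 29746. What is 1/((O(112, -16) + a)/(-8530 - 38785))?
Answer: -189260/15321 ≈ -12.353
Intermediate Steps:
a = 14873/4 (a = (⅛)*29746 = 14873/4 ≈ 3718.3)
1/((O(112, -16) + a)/(-8530 - 38785)) = 1/((112 + 14873/4)/(-8530 - 38785)) = 1/((15321/4)/(-47315)) = 1/((15321/4)*(-1/47315)) = 1/(-15321/189260) = -189260/15321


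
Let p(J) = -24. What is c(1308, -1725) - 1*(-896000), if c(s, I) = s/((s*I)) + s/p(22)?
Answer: 3091011973/3450 ≈ 8.9595e+5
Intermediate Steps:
c(s, I) = 1/I - s/24 (c(s, I) = s/((s*I)) + s/(-24) = s/((I*s)) + s*(-1/24) = s*(1/(I*s)) - s/24 = 1/I - s/24)
c(1308, -1725) - 1*(-896000) = (1/(-1725) - 1/24*1308) - 1*(-896000) = (-1/1725 - 109/2) + 896000 = -188027/3450 + 896000 = 3091011973/3450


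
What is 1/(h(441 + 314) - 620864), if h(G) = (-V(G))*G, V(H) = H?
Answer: -1/1190889 ≈ -8.3971e-7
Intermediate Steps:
h(G) = -G**2 (h(G) = (-G)*G = -G**2)
1/(h(441 + 314) - 620864) = 1/(-(441 + 314)**2 - 620864) = 1/(-1*755**2 - 620864) = 1/(-1*570025 - 620864) = 1/(-570025 - 620864) = 1/(-1190889) = -1/1190889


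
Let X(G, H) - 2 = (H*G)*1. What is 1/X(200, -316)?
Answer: -1/63198 ≈ -1.5823e-5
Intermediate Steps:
X(G, H) = 2 + G*H (X(G, H) = 2 + (H*G)*1 = 2 + (G*H)*1 = 2 + G*H)
1/X(200, -316) = 1/(2 + 200*(-316)) = 1/(2 - 63200) = 1/(-63198) = -1/63198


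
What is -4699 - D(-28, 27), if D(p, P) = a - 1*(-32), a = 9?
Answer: -4740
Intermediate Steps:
D(p, P) = 41 (D(p, P) = 9 - 1*(-32) = 9 + 32 = 41)
-4699 - D(-28, 27) = -4699 - 1*41 = -4699 - 41 = -4740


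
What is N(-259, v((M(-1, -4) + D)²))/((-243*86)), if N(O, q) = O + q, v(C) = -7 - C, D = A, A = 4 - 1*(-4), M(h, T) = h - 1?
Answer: 151/10449 ≈ 0.014451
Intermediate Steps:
M(h, T) = -1 + h
A = 8 (A = 4 + 4 = 8)
D = 8
N(-259, v((M(-1, -4) + D)²))/((-243*86)) = (-259 + (-7 - ((-1 - 1) + 8)²))/((-243*86)) = (-259 + (-7 - (-2 + 8)²))/(-20898) = (-259 + (-7 - 1*6²))*(-1/20898) = (-259 + (-7 - 1*36))*(-1/20898) = (-259 + (-7 - 36))*(-1/20898) = (-259 - 43)*(-1/20898) = -302*(-1/20898) = 151/10449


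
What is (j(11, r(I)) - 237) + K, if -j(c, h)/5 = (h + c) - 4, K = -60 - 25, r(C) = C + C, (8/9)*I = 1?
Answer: -1473/4 ≈ -368.25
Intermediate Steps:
I = 9/8 (I = (9/8)*1 = 9/8 ≈ 1.1250)
r(C) = 2*C
K = -85
j(c, h) = 20 - 5*c - 5*h (j(c, h) = -5*((h + c) - 4) = -5*((c + h) - 4) = -5*(-4 + c + h) = 20 - 5*c - 5*h)
(j(11, r(I)) - 237) + K = ((20 - 5*11 - 10*9/8) - 237) - 85 = ((20 - 55 - 5*9/4) - 237) - 85 = ((20 - 55 - 45/4) - 237) - 85 = (-185/4 - 237) - 85 = -1133/4 - 85 = -1473/4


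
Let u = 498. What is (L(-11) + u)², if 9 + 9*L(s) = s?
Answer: 19909444/81 ≈ 2.4580e+5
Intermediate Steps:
L(s) = -1 + s/9
(L(-11) + u)² = ((-1 + (⅑)*(-11)) + 498)² = ((-1 - 11/9) + 498)² = (-20/9 + 498)² = (4462/9)² = 19909444/81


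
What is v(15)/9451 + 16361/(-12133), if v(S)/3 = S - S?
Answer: -16361/12133 ≈ -1.3485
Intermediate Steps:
v(S) = 0 (v(S) = 3*(S - S) = 3*0 = 0)
v(15)/9451 + 16361/(-12133) = 0/9451 + 16361/(-12133) = 0*(1/9451) + 16361*(-1/12133) = 0 - 16361/12133 = -16361/12133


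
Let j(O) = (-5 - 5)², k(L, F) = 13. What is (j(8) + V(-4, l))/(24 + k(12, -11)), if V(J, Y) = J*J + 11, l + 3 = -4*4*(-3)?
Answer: 127/37 ≈ 3.4324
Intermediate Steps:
l = 45 (l = -3 - 4*4*(-3) = -3 - 16*(-3) = -3 + 48 = 45)
j(O) = 100 (j(O) = (-10)² = 100)
V(J, Y) = 11 + J² (V(J, Y) = J² + 11 = 11 + J²)
(j(8) + V(-4, l))/(24 + k(12, -11)) = (100 + (11 + (-4)²))/(24 + 13) = (100 + (11 + 16))/37 = (100 + 27)*(1/37) = 127*(1/37) = 127/37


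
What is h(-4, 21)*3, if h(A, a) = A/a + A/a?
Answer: -8/7 ≈ -1.1429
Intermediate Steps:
h(A, a) = 2*A/a
h(-4, 21)*3 = (2*(-4)/21)*3 = (2*(-4)*(1/21))*3 = -8/21*3 = -8/7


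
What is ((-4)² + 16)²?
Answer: 1024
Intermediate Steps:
((-4)² + 16)² = (16 + 16)² = 32² = 1024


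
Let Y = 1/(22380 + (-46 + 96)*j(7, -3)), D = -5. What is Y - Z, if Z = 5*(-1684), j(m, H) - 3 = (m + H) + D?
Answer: 189281601/22480 ≈ 8420.0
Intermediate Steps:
j(m, H) = -2 + H + m (j(m, H) = 3 + ((m + H) - 5) = 3 + ((H + m) - 5) = 3 + (-5 + H + m) = -2 + H + m)
Z = -8420
Y = 1/22480 (Y = 1/(22380 + (-46 + 96)*(-2 - 3 + 7)) = 1/(22380 + 50*2) = 1/(22380 + 100) = 1/22480 ≈ 4.4484e-5)
Y - Z = 1/22480 - 1*(-8420) = 1/22480 + 8420 = 189281601/22480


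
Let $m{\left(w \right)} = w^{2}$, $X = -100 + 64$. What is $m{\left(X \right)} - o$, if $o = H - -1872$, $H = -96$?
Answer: $-480$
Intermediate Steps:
$X = -36$
$o = 1776$ ($o = -96 - -1872 = -96 + 1872 = 1776$)
$m{\left(X \right)} - o = \left(-36\right)^{2} - 1776 = 1296 - 1776 = -480$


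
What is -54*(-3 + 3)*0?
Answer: 0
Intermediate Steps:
-54*(-3 + 3)*0 = -54*0*0 = -0 = -54*0 = 0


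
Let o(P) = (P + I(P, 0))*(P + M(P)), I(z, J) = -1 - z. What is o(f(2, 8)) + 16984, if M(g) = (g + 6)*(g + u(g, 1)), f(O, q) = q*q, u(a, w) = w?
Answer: 12370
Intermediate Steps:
f(O, q) = q²
M(g) = (1 + g)*(6 + g) (M(g) = (g + 6)*(g + 1) = (6 + g)*(1 + g) = (1 + g)*(6 + g))
o(P) = -6 - P² - 8*P (o(P) = (P + (-1 - P))*(P + (6 + P² + 7*P)) = -(6 + P² + 8*P) = -6 - P² - 8*P)
o(f(2, 8)) + 16984 = (-6 - (8²)² - 8*8²) + 16984 = (-6 - 1*64² - 8*64) + 16984 = (-6 - 1*4096 - 512) + 16984 = (-6 - 4096 - 512) + 16984 = -4614 + 16984 = 12370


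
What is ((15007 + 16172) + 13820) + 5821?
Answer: 50820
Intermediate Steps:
((15007 + 16172) + 13820) + 5821 = (31179 + 13820) + 5821 = 44999 + 5821 = 50820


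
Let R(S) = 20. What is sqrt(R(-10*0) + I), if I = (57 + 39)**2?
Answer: 2*sqrt(2309) ≈ 96.104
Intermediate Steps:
I = 9216 (I = 96**2 = 9216)
sqrt(R(-10*0) + I) = sqrt(20 + 9216) = sqrt(9236) = 2*sqrt(2309)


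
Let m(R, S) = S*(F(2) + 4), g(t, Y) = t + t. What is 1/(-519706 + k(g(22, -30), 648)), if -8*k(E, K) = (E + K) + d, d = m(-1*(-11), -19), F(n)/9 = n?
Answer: -4/2078961 ≈ -1.9240e-6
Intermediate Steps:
F(n) = 9*n
g(t, Y) = 2*t
m(R, S) = 22*S (m(R, S) = S*(9*2 + 4) = S*(18 + 4) = S*22 = 22*S)
d = -418 (d = 22*(-19) = -418)
k(E, K) = 209/4 - E/8 - K/8 (k(E, K) = -((E + K) - 418)/8 = -(-418 + E + K)/8 = 209/4 - E/8 - K/8)
1/(-519706 + k(g(22, -30), 648)) = 1/(-519706 + (209/4 - 22/4 - ⅛*648)) = 1/(-519706 + (209/4 - ⅛*44 - 81)) = 1/(-519706 + (209/4 - 11/2 - 81)) = 1/(-519706 - 137/4) = 1/(-2078961/4) = -4/2078961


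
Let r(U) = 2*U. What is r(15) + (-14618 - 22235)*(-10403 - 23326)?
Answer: 1243014867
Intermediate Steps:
r(15) + (-14618 - 22235)*(-10403 - 23326) = 2*15 + (-14618 - 22235)*(-10403 - 23326) = 30 - 36853*(-33729) = 30 + 1243014837 = 1243014867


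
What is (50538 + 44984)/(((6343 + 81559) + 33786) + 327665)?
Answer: 95522/449353 ≈ 0.21258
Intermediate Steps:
(50538 + 44984)/(((6343 + 81559) + 33786) + 327665) = 95522/((87902 + 33786) + 327665) = 95522/(121688 + 327665) = 95522/449353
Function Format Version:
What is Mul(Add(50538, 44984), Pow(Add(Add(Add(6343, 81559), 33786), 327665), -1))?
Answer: Rational(95522, 449353) ≈ 0.21258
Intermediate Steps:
Mul(Add(50538, 44984), Pow(Add(Add(Add(6343, 81559), 33786), 327665), -1)) = Mul(95522, Pow(Add(Add(87902, 33786), 327665), -1)) = Mul(95522, Pow(Add(121688, 327665), -1)) = Mul(95522, Pow(449353, -1)) = Mul(95522, Rational(1, 449353)) = Rational(95522, 449353)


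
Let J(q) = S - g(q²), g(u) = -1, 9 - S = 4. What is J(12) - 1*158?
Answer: -152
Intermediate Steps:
S = 5 (S = 9 - 1*4 = 9 - 4 = 5)
J(q) = 6 (J(q) = 5 - 1*(-1) = 5 + 1 = 6)
J(12) - 1*158 = 6 - 1*158 = 6 - 158 = -152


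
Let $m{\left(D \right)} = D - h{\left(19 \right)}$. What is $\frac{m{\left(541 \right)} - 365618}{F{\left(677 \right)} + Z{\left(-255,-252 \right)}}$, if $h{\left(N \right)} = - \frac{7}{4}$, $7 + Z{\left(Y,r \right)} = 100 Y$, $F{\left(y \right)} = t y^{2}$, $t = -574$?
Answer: $\frac{1460301}{1052425412} \approx 0.0013876$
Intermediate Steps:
$F{\left(y \right)} = - 574 y^{2}$
$Z{\left(Y,r \right)} = -7 + 100 Y$
$h{\left(N \right)} = - \frac{7}{4}$ ($h{\left(N \right)} = \left(-7\right) \frac{1}{4} = - \frac{7}{4}$)
$m{\left(D \right)} = \frac{7}{4} + D$ ($m{\left(D \right)} = D - - \frac{7}{4} = D + \frac{7}{4} = \frac{7}{4} + D$)
$\frac{m{\left(541 \right)} - 365618}{F{\left(677 \right)} + Z{\left(-255,-252 \right)}} = \frac{\left(\frac{7}{4} + 541\right) - 365618}{- 574 \cdot 677^{2} + \left(-7 + 100 \left(-255\right)\right)} = \frac{\frac{2171}{4} - 365618}{\left(-574\right) 458329 - 25507} = - \frac{1460301}{4 \left(-263080846 - 25507\right)} = - \frac{1460301}{4 \left(-263106353\right)} = \left(- \frac{1460301}{4}\right) \left(- \frac{1}{263106353}\right) = \frac{1460301}{1052425412}$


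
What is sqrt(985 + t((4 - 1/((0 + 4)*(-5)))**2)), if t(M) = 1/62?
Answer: sqrt(3786402)/62 ≈ 31.385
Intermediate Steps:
t(M) = 1/62
sqrt(985 + t((4 - 1/((0 + 4)*(-5)))**2)) = sqrt(985 + 1/62) = sqrt(61071/62) = sqrt(3786402)/62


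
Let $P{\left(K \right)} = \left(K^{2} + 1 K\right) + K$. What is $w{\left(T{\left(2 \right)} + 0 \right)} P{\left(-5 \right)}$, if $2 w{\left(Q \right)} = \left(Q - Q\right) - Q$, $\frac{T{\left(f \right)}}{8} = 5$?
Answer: $-300$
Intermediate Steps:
$P{\left(K \right)} = K^{2} + 2 K$ ($P{\left(K \right)} = \left(K^{2} + K\right) + K = \left(K + K^{2}\right) + K = K^{2} + 2 K$)
$T{\left(f \right)} = 40$ ($T{\left(f \right)} = 8 \cdot 5 = 40$)
$w{\left(Q \right)} = - \frac{Q}{2}$ ($w{\left(Q \right)} = \frac{\left(Q - Q\right) - Q}{2} = \frac{0 - Q}{2} = \frac{\left(-1\right) Q}{2} = - \frac{Q}{2}$)
$w{\left(T{\left(2 \right)} + 0 \right)} P{\left(-5 \right)} = - \frac{40 + 0}{2} \left(- 5 \left(2 - 5\right)\right) = \left(- \frac{1}{2}\right) 40 \left(\left(-5\right) \left(-3\right)\right) = \left(-20\right) 15 = -300$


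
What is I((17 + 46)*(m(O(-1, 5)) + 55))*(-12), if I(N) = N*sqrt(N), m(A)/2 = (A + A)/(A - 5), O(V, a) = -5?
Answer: -129276*sqrt(399) ≈ -2.5823e+6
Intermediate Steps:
m(A) = 4*A/(-5 + A) (m(A) = 2*((A + A)/(A - 5)) = 2*((2*A)/(-5 + A)) = 2*(2*A/(-5 + A)) = 4*A/(-5 + A))
I(N) = N**(3/2)
I((17 + 46)*(m(O(-1, 5)) + 55))*(-12) = ((17 + 46)*(4*(-5)/(-5 - 5) + 55))**(3/2)*(-12) = (63*(4*(-5)/(-10) + 55))**(3/2)*(-12) = (63*(4*(-5)*(-1/10) + 55))**(3/2)*(-12) = (63*(2 + 55))**(3/2)*(-12) = (63*57)**(3/2)*(-12) = 3591**(3/2)*(-12) = (10773*sqrt(399))*(-12) = -129276*sqrt(399)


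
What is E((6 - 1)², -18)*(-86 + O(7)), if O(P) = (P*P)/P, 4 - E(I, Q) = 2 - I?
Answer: -2133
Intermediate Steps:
E(I, Q) = 2 + I (E(I, Q) = 4 - (2 - I) = 4 + (-2 + I) = 2 + I)
O(P) = P (O(P) = P²/P = P)
E((6 - 1)², -18)*(-86 + O(7)) = (2 + (6 - 1)²)*(-86 + 7) = (2 + 5²)*(-79) = (2 + 25)*(-79) = 27*(-79) = -2133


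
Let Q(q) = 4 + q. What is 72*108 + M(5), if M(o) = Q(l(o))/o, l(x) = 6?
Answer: 7778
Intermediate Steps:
M(o) = 10/o (M(o) = (4 + 6)/o = 10/o)
72*108 + M(5) = 72*108 + 10/5 = 7776 + 10*(1/5) = 7776 + 2 = 7778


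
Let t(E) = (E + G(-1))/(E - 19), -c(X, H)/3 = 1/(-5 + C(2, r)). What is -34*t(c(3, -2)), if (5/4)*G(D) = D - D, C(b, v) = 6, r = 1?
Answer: -51/11 ≈ -4.6364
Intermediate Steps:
G(D) = 0 (G(D) = 4*(D - D)/5 = (⅘)*0 = 0)
c(X, H) = -3 (c(X, H) = -3/(-5 + 6) = -3/1 = -3*1 = -3)
t(E) = E/(-19 + E) (t(E) = (E + 0)/(E - 19) = E/(-19 + E))
-34*t(c(3, -2)) = -(-102)/(-19 - 3) = -(-102)/(-22) = -(-102)*(-1)/22 = -34*3/22 = -51/11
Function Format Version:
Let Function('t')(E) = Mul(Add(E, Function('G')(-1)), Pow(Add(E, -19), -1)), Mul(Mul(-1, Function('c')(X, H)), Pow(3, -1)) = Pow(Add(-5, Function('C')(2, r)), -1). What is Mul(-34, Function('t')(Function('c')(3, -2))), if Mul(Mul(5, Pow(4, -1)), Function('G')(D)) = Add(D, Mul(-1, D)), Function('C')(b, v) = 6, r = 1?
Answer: Rational(-51, 11) ≈ -4.6364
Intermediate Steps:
Function('G')(D) = 0 (Function('G')(D) = Mul(Rational(4, 5), Add(D, Mul(-1, D))) = Mul(Rational(4, 5), 0) = 0)
Function('c')(X, H) = -3 (Function('c')(X, H) = Mul(-3, Pow(Add(-5, 6), -1)) = Mul(-3, Pow(1, -1)) = Mul(-3, 1) = -3)
Function('t')(E) = Mul(E, Pow(Add(-19, E), -1)) (Function('t')(E) = Mul(Add(E, 0), Pow(Add(E, -19), -1)) = Mul(E, Pow(Add(-19, E), -1)))
Mul(-34, Function('t')(Function('c')(3, -2))) = Mul(-34, Mul(-3, Pow(Add(-19, -3), -1))) = Mul(-34, Mul(-3, Pow(-22, -1))) = Mul(-34, Mul(-3, Rational(-1, 22))) = Mul(-34, Rational(3, 22)) = Rational(-51, 11)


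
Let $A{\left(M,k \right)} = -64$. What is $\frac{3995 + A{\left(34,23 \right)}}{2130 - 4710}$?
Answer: $- \frac{3931}{2580} \approx -1.5236$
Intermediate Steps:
$\frac{3995 + A{\left(34,23 \right)}}{2130 - 4710} = \frac{3995 - 64}{2130 - 4710} = \frac{3931}{-2580} = 3931 \left(- \frac{1}{2580}\right) = - \frac{3931}{2580}$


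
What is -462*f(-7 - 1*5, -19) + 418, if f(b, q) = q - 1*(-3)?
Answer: 7810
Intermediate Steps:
f(b, q) = 3 + q (f(b, q) = q + 3 = 3 + q)
-462*f(-7 - 1*5, -19) + 418 = -462*(3 - 19) + 418 = -462*(-16) + 418 = 7392 + 418 = 7810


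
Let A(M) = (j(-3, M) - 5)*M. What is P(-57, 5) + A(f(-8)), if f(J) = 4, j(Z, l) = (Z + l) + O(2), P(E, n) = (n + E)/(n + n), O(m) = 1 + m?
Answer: -46/5 ≈ -9.2000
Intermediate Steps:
P(E, n) = (E + n)/(2*n) (P(E, n) = (E + n)/((2*n)) = (E + n)*(1/(2*n)) = (E + n)/(2*n))
j(Z, l) = 3 + Z + l (j(Z, l) = (Z + l) + (1 + 2) = (Z + l) + 3 = 3 + Z + l)
A(M) = M*(-5 + M) (A(M) = ((3 - 3 + M) - 5)*M = (M - 5)*M = (-5 + M)*M = M*(-5 + M))
P(-57, 5) + A(f(-8)) = (½)*(-57 + 5)/5 + 4*(-5 + 4) = (½)*(⅕)*(-52) + 4*(-1) = -26/5 - 4 = -46/5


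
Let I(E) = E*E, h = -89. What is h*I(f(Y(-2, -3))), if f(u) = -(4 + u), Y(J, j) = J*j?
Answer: -8900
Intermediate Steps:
f(u) = -4 - u
I(E) = E**2
h*I(f(Y(-2, -3))) = -89*(-4 - (-2)*(-3))**2 = -89*(-4 - 1*6)**2 = -89*(-4 - 6)**2 = -89*(-10)**2 = -89*100 = -8900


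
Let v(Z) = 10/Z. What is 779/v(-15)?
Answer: -2337/2 ≈ -1168.5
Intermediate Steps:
779/v(-15) = 779/((10/(-15))) = 779/((10*(-1/15))) = 779/(-2/3) = 779*(-3/2) = -2337/2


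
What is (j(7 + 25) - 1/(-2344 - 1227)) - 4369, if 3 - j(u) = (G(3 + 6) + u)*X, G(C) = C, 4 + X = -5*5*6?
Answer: 6956309/3571 ≈ 1948.0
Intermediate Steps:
X = -154 (X = -4 - 5*5*6 = -4 - 25*6 = -4 - 150 = -154)
j(u) = 1389 + 154*u (j(u) = 3 - ((3 + 6) + u)*(-154) = 3 - (9 + u)*(-154) = 3 - (-1386 - 154*u) = 3 + (1386 + 154*u) = 1389 + 154*u)
(j(7 + 25) - 1/(-2344 - 1227)) - 4369 = ((1389 + 154*(7 + 25)) - 1/(-2344 - 1227)) - 4369 = ((1389 + 154*32) - 1/(-3571)) - 4369 = ((1389 + 4928) - 1*(-1/3571)) - 4369 = (6317 + 1/3571) - 4369 = 22558008/3571 - 4369 = 6956309/3571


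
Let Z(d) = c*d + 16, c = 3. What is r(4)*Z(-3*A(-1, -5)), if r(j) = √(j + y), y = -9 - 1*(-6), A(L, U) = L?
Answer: 25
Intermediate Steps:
y = -3 (y = -9 + 6 = -3)
Z(d) = 16 + 3*d (Z(d) = 3*d + 16 = 16 + 3*d)
r(j) = √(-3 + j) (r(j) = √(j - 3) = √(-3 + j))
r(4)*Z(-3*A(-1, -5)) = √(-3 + 4)*(16 + 3*(-3*(-1))) = √1*(16 + 3*3) = 1*(16 + 9) = 1*25 = 25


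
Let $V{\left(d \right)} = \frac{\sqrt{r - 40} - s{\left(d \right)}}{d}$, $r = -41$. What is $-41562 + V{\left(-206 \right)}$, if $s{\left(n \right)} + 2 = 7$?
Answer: $- \frac{8561767}{206} - \frac{9 i}{206} \approx -41562.0 - 0.043689 i$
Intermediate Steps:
$s{\left(n \right)} = 5$ ($s{\left(n \right)} = -2 + 7 = 5$)
$V{\left(d \right)} = \frac{-5 + 9 i}{d}$ ($V{\left(d \right)} = \frac{\sqrt{-41 - 40} - 5}{d} = \frac{\sqrt{-81} - 5}{d} = \frac{9 i - 5}{d} = \frac{-5 + 9 i}{d}$)
$-41562 + V{\left(-206 \right)} = -41562 + \frac{-5 + 9 i}{-206} = -41562 - \frac{-5 + 9 i}{206} = -41562 + \left(\frac{5}{206} - \frac{9 i}{206}\right) = - \frac{8561767}{206} - \frac{9 i}{206}$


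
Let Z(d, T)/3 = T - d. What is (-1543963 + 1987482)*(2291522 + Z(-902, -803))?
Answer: 1016465271061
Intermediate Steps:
Z(d, T) = -3*d + 3*T (Z(d, T) = 3*(T - d) = -3*d + 3*T)
(-1543963 + 1987482)*(2291522 + Z(-902, -803)) = (-1543963 + 1987482)*(2291522 + (-3*(-902) + 3*(-803))) = 443519*(2291522 + (2706 - 2409)) = 443519*(2291522 + 297) = 443519*2291819 = 1016465271061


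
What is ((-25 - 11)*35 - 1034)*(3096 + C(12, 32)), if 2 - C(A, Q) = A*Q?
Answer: -6225916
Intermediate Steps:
C(A, Q) = 2 - A*Q
((-25 - 11)*35 - 1034)*(3096 + C(12, 32)) = ((-25 - 11)*35 - 1034)*(3096 + (2 - 1*12*32)) = (-36*35 - 1034)*(3096 + (2 - 384)) = (-1260 - 1034)*(3096 - 382) = -2294*2714 = -6225916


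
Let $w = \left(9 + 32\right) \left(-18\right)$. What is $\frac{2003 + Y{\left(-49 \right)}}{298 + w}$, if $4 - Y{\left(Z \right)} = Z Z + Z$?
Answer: $\frac{69}{88} \approx 0.78409$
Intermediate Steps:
$w = -738$ ($w = 41 \left(-18\right) = -738$)
$Y{\left(Z \right)} = 4 - Z - Z^{2}$ ($Y{\left(Z \right)} = 4 - \left(Z Z + Z\right) = 4 - \left(Z^{2} + Z\right) = 4 - \left(Z + Z^{2}\right) = 4 - Z - Z^{2}$)
$\frac{2003 + Y{\left(-49 \right)}}{298 + w} = \frac{2003 - 2348}{298 - 738} = \frac{2003 + \left(4 + 49 - 2401\right)}{-440} = \left(2003 + \left(4 + 49 - 2401\right)\right) \left(- \frac{1}{440}\right) = \left(2003 - 2348\right) \left(- \frac{1}{440}\right) = \left(-345\right) \left(- \frac{1}{440}\right) = \frac{69}{88}$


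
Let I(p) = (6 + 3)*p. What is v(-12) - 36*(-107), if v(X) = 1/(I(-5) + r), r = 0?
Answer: 173339/45 ≈ 3852.0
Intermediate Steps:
I(p) = 9*p
v(X) = -1/45 (v(X) = 1/(9*(-5) + 0) = 1/(-45 + 0) = 1/(-45) = -1/45)
v(-12) - 36*(-107) = -1/45 - 36*(-107) = -1/45 + 3852 = 173339/45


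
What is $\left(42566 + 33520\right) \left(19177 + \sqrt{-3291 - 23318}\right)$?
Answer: $1459101222 + 76086 i \sqrt{26609} \approx 1.4591 \cdot 10^{9} + 1.2411 \cdot 10^{7} i$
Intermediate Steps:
$\left(42566 + 33520\right) \left(19177 + \sqrt{-3291 - 23318}\right) = 76086 \left(19177 + \sqrt{-26609}\right) = 76086 \left(19177 + i \sqrt{26609}\right) = 1459101222 + 76086 i \sqrt{26609}$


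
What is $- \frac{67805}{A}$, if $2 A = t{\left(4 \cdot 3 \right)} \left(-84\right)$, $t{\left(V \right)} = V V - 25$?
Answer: $\frac{67805}{4998} \approx 13.566$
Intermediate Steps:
$t{\left(V \right)} = -25 + V^{2}$ ($t{\left(V \right)} = V^{2} - 25 = -25 + V^{2}$)
$A = -4998$ ($A = \frac{\left(-25 + \left(4 \cdot 3\right)^{2}\right) \left(-84\right)}{2} = \frac{\left(-25 + 12^{2}\right) \left(-84\right)}{2} = \frac{\left(-25 + 144\right) \left(-84\right)}{2} = \frac{119 \left(-84\right)}{2} = \frac{1}{2} \left(-9996\right) = -4998$)
$- \frac{67805}{A} = - \frac{67805}{-4998} = \left(-67805\right) \left(- \frac{1}{4998}\right) = \frac{67805}{4998}$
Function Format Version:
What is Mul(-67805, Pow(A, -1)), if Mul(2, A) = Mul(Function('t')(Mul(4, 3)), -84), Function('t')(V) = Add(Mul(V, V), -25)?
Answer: Rational(67805, 4998) ≈ 13.566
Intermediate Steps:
Function('t')(V) = Add(-25, Pow(V, 2)) (Function('t')(V) = Add(Pow(V, 2), -25) = Add(-25, Pow(V, 2)))
A = -4998 (A = Mul(Rational(1, 2), Mul(Add(-25, Pow(Mul(4, 3), 2)), -84)) = Mul(Rational(1, 2), Mul(Add(-25, Pow(12, 2)), -84)) = Mul(Rational(1, 2), Mul(Add(-25, 144), -84)) = Mul(Rational(1, 2), Mul(119, -84)) = Mul(Rational(1, 2), -9996) = -4998)
Mul(-67805, Pow(A, -1)) = Mul(-67805, Pow(-4998, -1)) = Mul(-67805, Rational(-1, 4998)) = Rational(67805, 4998)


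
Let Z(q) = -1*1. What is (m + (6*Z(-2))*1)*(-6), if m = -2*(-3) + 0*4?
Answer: 0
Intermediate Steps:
Z(q) = -1
m = 6 (m = 6 + 0 = 6)
(m + (6*Z(-2))*1)*(-6) = (6 + (6*(-1))*1)*(-6) = (6 - 6*1)*(-6) = (6 - 6)*(-6) = 0*(-6) = 0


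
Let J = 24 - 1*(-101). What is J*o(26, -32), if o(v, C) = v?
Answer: 3250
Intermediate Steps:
J = 125 (J = 24 + 101 = 125)
J*o(26, -32) = 125*26 = 3250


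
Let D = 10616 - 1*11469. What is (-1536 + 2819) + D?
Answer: 430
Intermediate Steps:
D = -853 (D = 10616 - 11469 = -853)
(-1536 + 2819) + D = (-1536 + 2819) - 853 = 1283 - 853 = 430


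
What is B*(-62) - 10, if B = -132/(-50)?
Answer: -4342/25 ≈ -173.68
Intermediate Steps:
B = 66/25 (B = -132*(-1/50) = 66/25 ≈ 2.6400)
B*(-62) - 10 = (66/25)*(-62) - 10 = -4092/25 - 10 = -4342/25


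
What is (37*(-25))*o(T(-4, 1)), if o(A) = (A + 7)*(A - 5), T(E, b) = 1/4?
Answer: 509675/16 ≈ 31855.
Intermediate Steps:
T(E, b) = ¼
o(A) = (-5 + A)*(7 + A) (o(A) = (7 + A)*(-5 + A) = (-5 + A)*(7 + A))
(37*(-25))*o(T(-4, 1)) = (37*(-25))*(-35 + (¼)² + 2*(¼)) = -925*(-35 + 1/16 + ½) = -925*(-551/16) = 509675/16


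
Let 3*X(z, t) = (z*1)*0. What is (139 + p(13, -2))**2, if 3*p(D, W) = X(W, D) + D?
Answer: 184900/9 ≈ 20544.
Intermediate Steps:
X(z, t) = 0 (X(z, t) = ((z*1)*0)/3 = (z*0)/3 = (1/3)*0 = 0)
p(D, W) = D/3 (p(D, W) = (0 + D)/3 = D/3)
(139 + p(13, -2))**2 = (139 + (1/3)*13)**2 = (139 + 13/3)**2 = (430/3)**2 = 184900/9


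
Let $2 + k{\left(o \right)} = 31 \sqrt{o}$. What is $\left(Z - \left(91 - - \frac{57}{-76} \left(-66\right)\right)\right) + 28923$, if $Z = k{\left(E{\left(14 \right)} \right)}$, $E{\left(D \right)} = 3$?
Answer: $\frac{57561}{2} + 31 \sqrt{3} \approx 28834.0$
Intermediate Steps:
$k{\left(o \right)} = -2 + 31 \sqrt{o}$
$Z = -2 + 31 \sqrt{3} \approx 51.694$
$\left(Z - \left(91 - - \frac{57}{-76} \left(-66\right)\right)\right) + 28923 = \left(\left(-2 + 31 \sqrt{3}\right) - \left(91 - - \frac{57}{-76} \left(-66\right)\right)\right) + 28923 = \left(\left(-2 + 31 \sqrt{3}\right) - \left(91 - \left(-57\right) \left(- \frac{1}{76}\right) \left(-66\right)\right)\right) + 28923 = \left(\left(-2 + 31 \sqrt{3}\right) + \left(\frac{3}{4} \left(-66\right) - 91\right)\right) + 28923 = \left(\left(-2 + 31 \sqrt{3}\right) - \frac{281}{2}\right) + 28923 = \left(- \frac{285}{2} + 31 \sqrt{3}\right) + 28923 = \frac{57561}{2} + 31 \sqrt{3}$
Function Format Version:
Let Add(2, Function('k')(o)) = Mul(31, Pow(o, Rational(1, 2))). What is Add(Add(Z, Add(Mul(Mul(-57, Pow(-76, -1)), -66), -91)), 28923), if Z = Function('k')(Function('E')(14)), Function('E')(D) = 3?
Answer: Add(Rational(57561, 2), Mul(31, Pow(3, Rational(1, 2)))) ≈ 28834.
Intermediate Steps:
Function('k')(o) = Add(-2, Mul(31, Pow(o, Rational(1, 2))))
Z = Add(-2, Mul(31, Pow(3, Rational(1, 2)))) ≈ 51.694
Add(Add(Z, Add(Mul(Mul(-57, Pow(-76, -1)), -66), -91)), 28923) = Add(Add(Add(-2, Mul(31, Pow(3, Rational(1, 2)))), Add(Mul(Mul(-57, Pow(-76, -1)), -66), -91)), 28923) = Add(Add(Add(-2, Mul(31, Pow(3, Rational(1, 2)))), Add(Mul(Mul(-57, Rational(-1, 76)), -66), -91)), 28923) = Add(Add(Add(-2, Mul(31, Pow(3, Rational(1, 2)))), Add(Mul(Rational(3, 4), -66), -91)), 28923) = Add(Add(Add(-2, Mul(31, Pow(3, Rational(1, 2)))), Add(Rational(-99, 2), -91)), 28923) = Add(Add(Add(-2, Mul(31, Pow(3, Rational(1, 2)))), Rational(-281, 2)), 28923) = Add(Add(Rational(-285, 2), Mul(31, Pow(3, Rational(1, 2)))), 28923) = Add(Rational(57561, 2), Mul(31, Pow(3, Rational(1, 2))))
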